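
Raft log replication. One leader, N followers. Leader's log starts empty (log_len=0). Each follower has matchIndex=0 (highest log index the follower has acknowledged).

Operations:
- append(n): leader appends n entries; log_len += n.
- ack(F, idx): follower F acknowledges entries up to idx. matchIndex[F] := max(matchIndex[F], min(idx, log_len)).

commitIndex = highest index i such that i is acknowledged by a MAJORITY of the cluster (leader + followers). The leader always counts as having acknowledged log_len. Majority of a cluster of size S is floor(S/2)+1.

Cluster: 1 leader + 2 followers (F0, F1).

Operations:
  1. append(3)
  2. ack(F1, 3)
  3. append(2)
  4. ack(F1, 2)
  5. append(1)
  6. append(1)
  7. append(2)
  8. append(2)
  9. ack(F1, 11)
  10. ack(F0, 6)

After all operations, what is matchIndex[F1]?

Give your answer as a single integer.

Answer: 11

Derivation:
Op 1: append 3 -> log_len=3
Op 2: F1 acks idx 3 -> match: F0=0 F1=3; commitIndex=3
Op 3: append 2 -> log_len=5
Op 4: F1 acks idx 2 -> match: F0=0 F1=3; commitIndex=3
Op 5: append 1 -> log_len=6
Op 6: append 1 -> log_len=7
Op 7: append 2 -> log_len=9
Op 8: append 2 -> log_len=11
Op 9: F1 acks idx 11 -> match: F0=0 F1=11; commitIndex=11
Op 10: F0 acks idx 6 -> match: F0=6 F1=11; commitIndex=11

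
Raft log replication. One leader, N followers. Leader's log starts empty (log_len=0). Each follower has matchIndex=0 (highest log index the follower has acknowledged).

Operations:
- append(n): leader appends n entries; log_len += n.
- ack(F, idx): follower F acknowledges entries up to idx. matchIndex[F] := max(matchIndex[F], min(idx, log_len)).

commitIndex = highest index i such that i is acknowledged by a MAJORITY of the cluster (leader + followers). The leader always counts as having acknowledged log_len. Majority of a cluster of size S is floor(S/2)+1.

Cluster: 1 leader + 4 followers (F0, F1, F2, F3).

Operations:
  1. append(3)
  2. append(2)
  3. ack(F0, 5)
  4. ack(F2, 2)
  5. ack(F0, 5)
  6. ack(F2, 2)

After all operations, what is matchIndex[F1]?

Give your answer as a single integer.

Op 1: append 3 -> log_len=3
Op 2: append 2 -> log_len=5
Op 3: F0 acks idx 5 -> match: F0=5 F1=0 F2=0 F3=0; commitIndex=0
Op 4: F2 acks idx 2 -> match: F0=5 F1=0 F2=2 F3=0; commitIndex=2
Op 5: F0 acks idx 5 -> match: F0=5 F1=0 F2=2 F3=0; commitIndex=2
Op 6: F2 acks idx 2 -> match: F0=5 F1=0 F2=2 F3=0; commitIndex=2

Answer: 0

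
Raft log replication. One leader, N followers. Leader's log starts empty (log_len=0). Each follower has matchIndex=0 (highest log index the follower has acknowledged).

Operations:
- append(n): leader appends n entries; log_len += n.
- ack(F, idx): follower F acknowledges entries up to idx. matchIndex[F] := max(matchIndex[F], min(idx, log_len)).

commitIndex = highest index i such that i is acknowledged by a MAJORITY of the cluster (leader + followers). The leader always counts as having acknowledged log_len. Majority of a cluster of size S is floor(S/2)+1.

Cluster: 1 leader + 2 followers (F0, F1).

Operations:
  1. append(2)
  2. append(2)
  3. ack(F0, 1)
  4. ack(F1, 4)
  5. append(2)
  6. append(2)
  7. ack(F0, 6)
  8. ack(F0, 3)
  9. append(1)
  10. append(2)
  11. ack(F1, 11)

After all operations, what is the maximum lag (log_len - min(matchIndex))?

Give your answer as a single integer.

Op 1: append 2 -> log_len=2
Op 2: append 2 -> log_len=4
Op 3: F0 acks idx 1 -> match: F0=1 F1=0; commitIndex=1
Op 4: F1 acks idx 4 -> match: F0=1 F1=4; commitIndex=4
Op 5: append 2 -> log_len=6
Op 6: append 2 -> log_len=8
Op 7: F0 acks idx 6 -> match: F0=6 F1=4; commitIndex=6
Op 8: F0 acks idx 3 -> match: F0=6 F1=4; commitIndex=6
Op 9: append 1 -> log_len=9
Op 10: append 2 -> log_len=11
Op 11: F1 acks idx 11 -> match: F0=6 F1=11; commitIndex=11

Answer: 5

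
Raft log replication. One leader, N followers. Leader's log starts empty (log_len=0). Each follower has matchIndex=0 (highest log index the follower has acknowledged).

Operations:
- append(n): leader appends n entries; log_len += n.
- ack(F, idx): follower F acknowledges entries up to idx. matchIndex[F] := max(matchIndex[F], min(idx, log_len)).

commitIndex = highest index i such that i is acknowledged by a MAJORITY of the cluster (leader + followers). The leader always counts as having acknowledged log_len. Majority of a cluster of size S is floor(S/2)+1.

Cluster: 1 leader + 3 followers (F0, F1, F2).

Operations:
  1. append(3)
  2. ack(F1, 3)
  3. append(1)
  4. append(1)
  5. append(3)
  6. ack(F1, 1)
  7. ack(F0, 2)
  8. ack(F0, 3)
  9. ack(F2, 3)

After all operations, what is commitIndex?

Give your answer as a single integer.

Op 1: append 3 -> log_len=3
Op 2: F1 acks idx 3 -> match: F0=0 F1=3 F2=0; commitIndex=0
Op 3: append 1 -> log_len=4
Op 4: append 1 -> log_len=5
Op 5: append 3 -> log_len=8
Op 6: F1 acks idx 1 -> match: F0=0 F1=3 F2=0; commitIndex=0
Op 7: F0 acks idx 2 -> match: F0=2 F1=3 F2=0; commitIndex=2
Op 8: F0 acks idx 3 -> match: F0=3 F1=3 F2=0; commitIndex=3
Op 9: F2 acks idx 3 -> match: F0=3 F1=3 F2=3; commitIndex=3

Answer: 3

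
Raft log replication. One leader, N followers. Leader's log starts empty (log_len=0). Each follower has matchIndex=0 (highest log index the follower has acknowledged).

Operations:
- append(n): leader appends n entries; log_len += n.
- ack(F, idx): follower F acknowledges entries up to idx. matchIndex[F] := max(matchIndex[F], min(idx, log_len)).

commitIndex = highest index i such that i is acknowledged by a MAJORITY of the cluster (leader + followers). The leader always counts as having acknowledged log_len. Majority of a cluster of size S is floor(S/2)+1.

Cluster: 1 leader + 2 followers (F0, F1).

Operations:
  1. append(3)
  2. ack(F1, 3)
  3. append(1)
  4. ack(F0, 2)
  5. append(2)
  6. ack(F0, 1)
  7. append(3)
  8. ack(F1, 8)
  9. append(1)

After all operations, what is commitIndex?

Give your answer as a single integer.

Answer: 8

Derivation:
Op 1: append 3 -> log_len=3
Op 2: F1 acks idx 3 -> match: F0=0 F1=3; commitIndex=3
Op 3: append 1 -> log_len=4
Op 4: F0 acks idx 2 -> match: F0=2 F1=3; commitIndex=3
Op 5: append 2 -> log_len=6
Op 6: F0 acks idx 1 -> match: F0=2 F1=3; commitIndex=3
Op 7: append 3 -> log_len=9
Op 8: F1 acks idx 8 -> match: F0=2 F1=8; commitIndex=8
Op 9: append 1 -> log_len=10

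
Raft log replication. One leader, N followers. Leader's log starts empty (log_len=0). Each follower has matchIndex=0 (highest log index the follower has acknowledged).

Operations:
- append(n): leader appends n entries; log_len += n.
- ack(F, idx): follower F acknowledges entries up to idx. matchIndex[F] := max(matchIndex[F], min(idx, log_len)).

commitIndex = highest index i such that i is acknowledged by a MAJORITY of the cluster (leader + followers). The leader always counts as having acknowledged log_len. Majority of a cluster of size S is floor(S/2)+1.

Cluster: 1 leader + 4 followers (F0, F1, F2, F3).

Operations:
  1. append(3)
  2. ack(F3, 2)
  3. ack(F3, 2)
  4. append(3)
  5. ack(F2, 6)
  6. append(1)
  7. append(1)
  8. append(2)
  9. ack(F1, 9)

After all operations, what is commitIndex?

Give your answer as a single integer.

Answer: 6

Derivation:
Op 1: append 3 -> log_len=3
Op 2: F3 acks idx 2 -> match: F0=0 F1=0 F2=0 F3=2; commitIndex=0
Op 3: F3 acks idx 2 -> match: F0=0 F1=0 F2=0 F3=2; commitIndex=0
Op 4: append 3 -> log_len=6
Op 5: F2 acks idx 6 -> match: F0=0 F1=0 F2=6 F3=2; commitIndex=2
Op 6: append 1 -> log_len=7
Op 7: append 1 -> log_len=8
Op 8: append 2 -> log_len=10
Op 9: F1 acks idx 9 -> match: F0=0 F1=9 F2=6 F3=2; commitIndex=6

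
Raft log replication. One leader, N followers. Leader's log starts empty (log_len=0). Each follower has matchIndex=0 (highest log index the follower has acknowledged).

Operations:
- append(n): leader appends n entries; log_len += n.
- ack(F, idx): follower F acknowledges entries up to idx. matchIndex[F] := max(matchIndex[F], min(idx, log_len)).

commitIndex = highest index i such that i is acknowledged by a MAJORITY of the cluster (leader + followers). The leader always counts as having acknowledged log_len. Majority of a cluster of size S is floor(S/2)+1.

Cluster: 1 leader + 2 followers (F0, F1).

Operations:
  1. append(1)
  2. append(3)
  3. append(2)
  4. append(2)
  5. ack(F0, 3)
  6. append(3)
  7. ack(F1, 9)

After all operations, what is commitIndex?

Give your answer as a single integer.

Op 1: append 1 -> log_len=1
Op 2: append 3 -> log_len=4
Op 3: append 2 -> log_len=6
Op 4: append 2 -> log_len=8
Op 5: F0 acks idx 3 -> match: F0=3 F1=0; commitIndex=3
Op 6: append 3 -> log_len=11
Op 7: F1 acks idx 9 -> match: F0=3 F1=9; commitIndex=9

Answer: 9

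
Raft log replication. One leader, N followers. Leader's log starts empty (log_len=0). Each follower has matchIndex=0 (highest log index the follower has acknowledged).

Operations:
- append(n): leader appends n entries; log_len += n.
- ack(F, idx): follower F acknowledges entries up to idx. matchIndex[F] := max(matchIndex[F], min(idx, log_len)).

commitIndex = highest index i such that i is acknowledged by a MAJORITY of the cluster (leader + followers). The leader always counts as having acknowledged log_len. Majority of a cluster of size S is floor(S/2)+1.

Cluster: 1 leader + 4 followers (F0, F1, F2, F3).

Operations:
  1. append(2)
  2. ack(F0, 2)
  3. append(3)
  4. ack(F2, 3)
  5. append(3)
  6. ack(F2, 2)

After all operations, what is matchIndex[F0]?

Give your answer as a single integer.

Answer: 2

Derivation:
Op 1: append 2 -> log_len=2
Op 2: F0 acks idx 2 -> match: F0=2 F1=0 F2=0 F3=0; commitIndex=0
Op 3: append 3 -> log_len=5
Op 4: F2 acks idx 3 -> match: F0=2 F1=0 F2=3 F3=0; commitIndex=2
Op 5: append 3 -> log_len=8
Op 6: F2 acks idx 2 -> match: F0=2 F1=0 F2=3 F3=0; commitIndex=2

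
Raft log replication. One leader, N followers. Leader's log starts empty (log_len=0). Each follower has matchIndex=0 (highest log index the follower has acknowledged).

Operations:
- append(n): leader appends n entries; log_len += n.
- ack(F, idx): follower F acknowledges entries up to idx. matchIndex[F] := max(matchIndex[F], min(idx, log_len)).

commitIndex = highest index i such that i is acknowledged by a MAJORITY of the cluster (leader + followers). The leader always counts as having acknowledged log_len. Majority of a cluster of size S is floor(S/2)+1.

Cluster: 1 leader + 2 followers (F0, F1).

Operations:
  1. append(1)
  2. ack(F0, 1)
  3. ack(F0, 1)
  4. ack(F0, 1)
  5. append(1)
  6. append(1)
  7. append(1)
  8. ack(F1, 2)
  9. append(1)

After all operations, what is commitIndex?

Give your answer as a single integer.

Answer: 2

Derivation:
Op 1: append 1 -> log_len=1
Op 2: F0 acks idx 1 -> match: F0=1 F1=0; commitIndex=1
Op 3: F0 acks idx 1 -> match: F0=1 F1=0; commitIndex=1
Op 4: F0 acks idx 1 -> match: F0=1 F1=0; commitIndex=1
Op 5: append 1 -> log_len=2
Op 6: append 1 -> log_len=3
Op 7: append 1 -> log_len=4
Op 8: F1 acks idx 2 -> match: F0=1 F1=2; commitIndex=2
Op 9: append 1 -> log_len=5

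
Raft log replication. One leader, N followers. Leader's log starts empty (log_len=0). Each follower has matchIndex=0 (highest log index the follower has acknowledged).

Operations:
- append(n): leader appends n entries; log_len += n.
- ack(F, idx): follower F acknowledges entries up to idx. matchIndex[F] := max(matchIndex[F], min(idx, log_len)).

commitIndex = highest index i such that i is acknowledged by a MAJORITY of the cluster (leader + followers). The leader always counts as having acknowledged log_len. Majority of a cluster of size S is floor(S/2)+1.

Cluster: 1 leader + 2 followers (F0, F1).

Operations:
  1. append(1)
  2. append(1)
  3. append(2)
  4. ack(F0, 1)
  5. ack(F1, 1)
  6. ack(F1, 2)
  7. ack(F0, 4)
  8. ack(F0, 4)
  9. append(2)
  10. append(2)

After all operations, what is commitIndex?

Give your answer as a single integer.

Answer: 4

Derivation:
Op 1: append 1 -> log_len=1
Op 2: append 1 -> log_len=2
Op 3: append 2 -> log_len=4
Op 4: F0 acks idx 1 -> match: F0=1 F1=0; commitIndex=1
Op 5: F1 acks idx 1 -> match: F0=1 F1=1; commitIndex=1
Op 6: F1 acks idx 2 -> match: F0=1 F1=2; commitIndex=2
Op 7: F0 acks idx 4 -> match: F0=4 F1=2; commitIndex=4
Op 8: F0 acks idx 4 -> match: F0=4 F1=2; commitIndex=4
Op 9: append 2 -> log_len=6
Op 10: append 2 -> log_len=8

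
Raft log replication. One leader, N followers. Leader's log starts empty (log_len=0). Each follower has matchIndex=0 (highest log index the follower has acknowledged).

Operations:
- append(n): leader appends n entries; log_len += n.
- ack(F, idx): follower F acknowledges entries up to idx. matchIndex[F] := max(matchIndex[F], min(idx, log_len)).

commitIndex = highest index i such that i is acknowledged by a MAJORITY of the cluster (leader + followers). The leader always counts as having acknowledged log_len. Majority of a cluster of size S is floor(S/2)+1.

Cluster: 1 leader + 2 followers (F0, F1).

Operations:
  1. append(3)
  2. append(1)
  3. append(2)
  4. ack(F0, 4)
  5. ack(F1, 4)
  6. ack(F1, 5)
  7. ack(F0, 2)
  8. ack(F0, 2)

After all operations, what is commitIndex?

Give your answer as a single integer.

Answer: 5

Derivation:
Op 1: append 3 -> log_len=3
Op 2: append 1 -> log_len=4
Op 3: append 2 -> log_len=6
Op 4: F0 acks idx 4 -> match: F0=4 F1=0; commitIndex=4
Op 5: F1 acks idx 4 -> match: F0=4 F1=4; commitIndex=4
Op 6: F1 acks idx 5 -> match: F0=4 F1=5; commitIndex=5
Op 7: F0 acks idx 2 -> match: F0=4 F1=5; commitIndex=5
Op 8: F0 acks idx 2 -> match: F0=4 F1=5; commitIndex=5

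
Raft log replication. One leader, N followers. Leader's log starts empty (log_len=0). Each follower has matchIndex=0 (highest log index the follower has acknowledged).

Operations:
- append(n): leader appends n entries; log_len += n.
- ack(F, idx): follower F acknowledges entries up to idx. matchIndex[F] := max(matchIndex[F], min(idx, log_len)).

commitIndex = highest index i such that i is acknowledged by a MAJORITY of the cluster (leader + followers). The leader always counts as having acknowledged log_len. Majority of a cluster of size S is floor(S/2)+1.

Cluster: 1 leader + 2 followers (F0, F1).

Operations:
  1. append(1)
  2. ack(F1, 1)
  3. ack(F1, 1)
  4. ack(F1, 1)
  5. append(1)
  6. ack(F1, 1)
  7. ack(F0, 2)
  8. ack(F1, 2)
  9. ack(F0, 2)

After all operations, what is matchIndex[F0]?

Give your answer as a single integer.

Op 1: append 1 -> log_len=1
Op 2: F1 acks idx 1 -> match: F0=0 F1=1; commitIndex=1
Op 3: F1 acks idx 1 -> match: F0=0 F1=1; commitIndex=1
Op 4: F1 acks idx 1 -> match: F0=0 F1=1; commitIndex=1
Op 5: append 1 -> log_len=2
Op 6: F1 acks idx 1 -> match: F0=0 F1=1; commitIndex=1
Op 7: F0 acks idx 2 -> match: F0=2 F1=1; commitIndex=2
Op 8: F1 acks idx 2 -> match: F0=2 F1=2; commitIndex=2
Op 9: F0 acks idx 2 -> match: F0=2 F1=2; commitIndex=2

Answer: 2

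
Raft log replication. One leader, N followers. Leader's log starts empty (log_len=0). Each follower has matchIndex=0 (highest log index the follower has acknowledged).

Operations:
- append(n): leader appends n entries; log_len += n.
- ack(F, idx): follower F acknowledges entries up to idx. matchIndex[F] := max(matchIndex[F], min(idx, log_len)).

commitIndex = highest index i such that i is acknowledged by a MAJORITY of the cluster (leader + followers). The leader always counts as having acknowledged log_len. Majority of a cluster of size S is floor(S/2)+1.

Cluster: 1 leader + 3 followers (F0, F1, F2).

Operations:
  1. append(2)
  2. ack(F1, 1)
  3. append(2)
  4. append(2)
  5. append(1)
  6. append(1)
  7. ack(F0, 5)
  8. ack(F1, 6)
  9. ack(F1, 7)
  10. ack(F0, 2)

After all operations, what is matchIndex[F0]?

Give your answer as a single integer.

Answer: 5

Derivation:
Op 1: append 2 -> log_len=2
Op 2: F1 acks idx 1 -> match: F0=0 F1=1 F2=0; commitIndex=0
Op 3: append 2 -> log_len=4
Op 4: append 2 -> log_len=6
Op 5: append 1 -> log_len=7
Op 6: append 1 -> log_len=8
Op 7: F0 acks idx 5 -> match: F0=5 F1=1 F2=0; commitIndex=1
Op 8: F1 acks idx 6 -> match: F0=5 F1=6 F2=0; commitIndex=5
Op 9: F1 acks idx 7 -> match: F0=5 F1=7 F2=0; commitIndex=5
Op 10: F0 acks idx 2 -> match: F0=5 F1=7 F2=0; commitIndex=5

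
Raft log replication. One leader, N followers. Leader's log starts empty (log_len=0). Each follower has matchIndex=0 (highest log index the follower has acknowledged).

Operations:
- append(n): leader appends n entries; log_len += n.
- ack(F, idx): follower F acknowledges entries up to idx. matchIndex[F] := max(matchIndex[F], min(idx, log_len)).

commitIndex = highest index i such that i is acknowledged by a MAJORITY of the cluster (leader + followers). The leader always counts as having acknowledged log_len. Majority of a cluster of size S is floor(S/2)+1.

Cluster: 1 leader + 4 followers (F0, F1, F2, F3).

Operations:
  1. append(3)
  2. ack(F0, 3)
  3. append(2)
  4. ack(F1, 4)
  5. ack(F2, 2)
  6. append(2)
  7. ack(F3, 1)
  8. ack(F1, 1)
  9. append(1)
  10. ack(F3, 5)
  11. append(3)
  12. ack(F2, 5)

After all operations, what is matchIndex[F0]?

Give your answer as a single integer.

Op 1: append 3 -> log_len=3
Op 2: F0 acks idx 3 -> match: F0=3 F1=0 F2=0 F3=0; commitIndex=0
Op 3: append 2 -> log_len=5
Op 4: F1 acks idx 4 -> match: F0=3 F1=4 F2=0 F3=0; commitIndex=3
Op 5: F2 acks idx 2 -> match: F0=3 F1=4 F2=2 F3=0; commitIndex=3
Op 6: append 2 -> log_len=7
Op 7: F3 acks idx 1 -> match: F0=3 F1=4 F2=2 F3=1; commitIndex=3
Op 8: F1 acks idx 1 -> match: F0=3 F1=4 F2=2 F3=1; commitIndex=3
Op 9: append 1 -> log_len=8
Op 10: F3 acks idx 5 -> match: F0=3 F1=4 F2=2 F3=5; commitIndex=4
Op 11: append 3 -> log_len=11
Op 12: F2 acks idx 5 -> match: F0=3 F1=4 F2=5 F3=5; commitIndex=5

Answer: 3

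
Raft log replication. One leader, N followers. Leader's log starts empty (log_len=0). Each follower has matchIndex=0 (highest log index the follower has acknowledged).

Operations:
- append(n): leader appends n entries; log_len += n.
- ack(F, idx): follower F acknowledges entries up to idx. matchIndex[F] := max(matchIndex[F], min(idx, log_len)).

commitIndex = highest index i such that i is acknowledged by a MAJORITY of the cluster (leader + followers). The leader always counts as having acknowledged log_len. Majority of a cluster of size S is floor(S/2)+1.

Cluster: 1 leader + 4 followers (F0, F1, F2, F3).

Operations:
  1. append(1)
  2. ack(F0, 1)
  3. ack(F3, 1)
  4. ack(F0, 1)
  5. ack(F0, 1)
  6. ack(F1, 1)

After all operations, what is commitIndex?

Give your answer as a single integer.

Op 1: append 1 -> log_len=1
Op 2: F0 acks idx 1 -> match: F0=1 F1=0 F2=0 F3=0; commitIndex=0
Op 3: F3 acks idx 1 -> match: F0=1 F1=0 F2=0 F3=1; commitIndex=1
Op 4: F0 acks idx 1 -> match: F0=1 F1=0 F2=0 F3=1; commitIndex=1
Op 5: F0 acks idx 1 -> match: F0=1 F1=0 F2=0 F3=1; commitIndex=1
Op 6: F1 acks idx 1 -> match: F0=1 F1=1 F2=0 F3=1; commitIndex=1

Answer: 1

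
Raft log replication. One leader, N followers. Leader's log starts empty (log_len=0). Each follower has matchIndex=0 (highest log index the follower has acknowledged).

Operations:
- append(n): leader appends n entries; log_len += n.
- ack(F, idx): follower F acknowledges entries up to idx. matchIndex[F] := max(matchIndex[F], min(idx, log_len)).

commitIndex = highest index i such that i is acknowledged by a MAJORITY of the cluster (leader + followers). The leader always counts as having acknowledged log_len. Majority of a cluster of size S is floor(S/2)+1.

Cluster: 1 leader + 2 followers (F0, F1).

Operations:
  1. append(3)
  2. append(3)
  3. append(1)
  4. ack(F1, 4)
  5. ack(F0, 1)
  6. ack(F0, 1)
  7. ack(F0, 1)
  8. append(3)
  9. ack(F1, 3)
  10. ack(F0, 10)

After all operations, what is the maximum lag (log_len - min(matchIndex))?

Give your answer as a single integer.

Op 1: append 3 -> log_len=3
Op 2: append 3 -> log_len=6
Op 3: append 1 -> log_len=7
Op 4: F1 acks idx 4 -> match: F0=0 F1=4; commitIndex=4
Op 5: F0 acks idx 1 -> match: F0=1 F1=4; commitIndex=4
Op 6: F0 acks idx 1 -> match: F0=1 F1=4; commitIndex=4
Op 7: F0 acks idx 1 -> match: F0=1 F1=4; commitIndex=4
Op 8: append 3 -> log_len=10
Op 9: F1 acks idx 3 -> match: F0=1 F1=4; commitIndex=4
Op 10: F0 acks idx 10 -> match: F0=10 F1=4; commitIndex=10

Answer: 6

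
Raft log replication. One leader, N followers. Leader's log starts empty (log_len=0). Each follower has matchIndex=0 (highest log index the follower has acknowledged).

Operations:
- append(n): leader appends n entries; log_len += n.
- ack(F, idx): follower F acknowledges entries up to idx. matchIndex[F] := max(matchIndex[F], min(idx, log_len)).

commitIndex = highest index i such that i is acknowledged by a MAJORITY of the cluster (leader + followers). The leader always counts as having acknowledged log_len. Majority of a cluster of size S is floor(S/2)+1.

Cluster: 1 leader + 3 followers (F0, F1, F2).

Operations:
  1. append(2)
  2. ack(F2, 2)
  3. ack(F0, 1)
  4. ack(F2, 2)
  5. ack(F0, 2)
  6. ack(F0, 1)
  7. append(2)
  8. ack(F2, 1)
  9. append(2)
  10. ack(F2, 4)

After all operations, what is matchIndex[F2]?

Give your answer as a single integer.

Answer: 4

Derivation:
Op 1: append 2 -> log_len=2
Op 2: F2 acks idx 2 -> match: F0=0 F1=0 F2=2; commitIndex=0
Op 3: F0 acks idx 1 -> match: F0=1 F1=0 F2=2; commitIndex=1
Op 4: F2 acks idx 2 -> match: F0=1 F1=0 F2=2; commitIndex=1
Op 5: F0 acks idx 2 -> match: F0=2 F1=0 F2=2; commitIndex=2
Op 6: F0 acks idx 1 -> match: F0=2 F1=0 F2=2; commitIndex=2
Op 7: append 2 -> log_len=4
Op 8: F2 acks idx 1 -> match: F0=2 F1=0 F2=2; commitIndex=2
Op 9: append 2 -> log_len=6
Op 10: F2 acks idx 4 -> match: F0=2 F1=0 F2=4; commitIndex=2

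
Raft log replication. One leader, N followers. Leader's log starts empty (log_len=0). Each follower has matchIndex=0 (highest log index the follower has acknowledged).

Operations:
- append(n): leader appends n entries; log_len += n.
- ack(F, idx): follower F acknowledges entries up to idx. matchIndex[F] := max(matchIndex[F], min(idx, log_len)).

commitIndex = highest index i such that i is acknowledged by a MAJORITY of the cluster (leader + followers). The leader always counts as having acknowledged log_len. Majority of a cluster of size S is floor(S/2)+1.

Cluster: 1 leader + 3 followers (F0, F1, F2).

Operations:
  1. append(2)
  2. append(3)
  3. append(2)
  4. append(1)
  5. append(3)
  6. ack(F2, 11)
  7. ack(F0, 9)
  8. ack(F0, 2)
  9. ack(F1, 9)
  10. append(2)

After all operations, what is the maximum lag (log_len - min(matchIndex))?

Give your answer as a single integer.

Answer: 4

Derivation:
Op 1: append 2 -> log_len=2
Op 2: append 3 -> log_len=5
Op 3: append 2 -> log_len=7
Op 4: append 1 -> log_len=8
Op 5: append 3 -> log_len=11
Op 6: F2 acks idx 11 -> match: F0=0 F1=0 F2=11; commitIndex=0
Op 7: F0 acks idx 9 -> match: F0=9 F1=0 F2=11; commitIndex=9
Op 8: F0 acks idx 2 -> match: F0=9 F1=0 F2=11; commitIndex=9
Op 9: F1 acks idx 9 -> match: F0=9 F1=9 F2=11; commitIndex=9
Op 10: append 2 -> log_len=13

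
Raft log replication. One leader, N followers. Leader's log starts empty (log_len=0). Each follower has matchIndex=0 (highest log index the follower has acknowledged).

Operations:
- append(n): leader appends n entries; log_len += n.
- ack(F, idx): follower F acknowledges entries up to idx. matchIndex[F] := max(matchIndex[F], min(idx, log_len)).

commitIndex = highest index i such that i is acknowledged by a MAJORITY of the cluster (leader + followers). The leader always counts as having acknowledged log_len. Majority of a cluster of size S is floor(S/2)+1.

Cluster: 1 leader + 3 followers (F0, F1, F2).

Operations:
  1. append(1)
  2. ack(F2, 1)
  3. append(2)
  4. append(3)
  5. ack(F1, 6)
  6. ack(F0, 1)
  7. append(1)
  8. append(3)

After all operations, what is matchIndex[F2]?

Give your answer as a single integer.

Op 1: append 1 -> log_len=1
Op 2: F2 acks idx 1 -> match: F0=0 F1=0 F2=1; commitIndex=0
Op 3: append 2 -> log_len=3
Op 4: append 3 -> log_len=6
Op 5: F1 acks idx 6 -> match: F0=0 F1=6 F2=1; commitIndex=1
Op 6: F0 acks idx 1 -> match: F0=1 F1=6 F2=1; commitIndex=1
Op 7: append 1 -> log_len=7
Op 8: append 3 -> log_len=10

Answer: 1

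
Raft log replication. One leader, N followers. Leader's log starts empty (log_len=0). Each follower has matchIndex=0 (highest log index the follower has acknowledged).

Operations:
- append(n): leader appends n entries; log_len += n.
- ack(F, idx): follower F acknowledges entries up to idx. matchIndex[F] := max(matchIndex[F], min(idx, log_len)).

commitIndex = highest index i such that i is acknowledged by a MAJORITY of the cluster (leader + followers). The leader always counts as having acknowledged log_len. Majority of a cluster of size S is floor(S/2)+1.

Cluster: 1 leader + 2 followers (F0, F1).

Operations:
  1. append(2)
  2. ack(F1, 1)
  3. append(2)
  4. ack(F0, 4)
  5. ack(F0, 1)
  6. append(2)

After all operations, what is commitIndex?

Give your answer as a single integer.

Answer: 4

Derivation:
Op 1: append 2 -> log_len=2
Op 2: F1 acks idx 1 -> match: F0=0 F1=1; commitIndex=1
Op 3: append 2 -> log_len=4
Op 4: F0 acks idx 4 -> match: F0=4 F1=1; commitIndex=4
Op 5: F0 acks idx 1 -> match: F0=4 F1=1; commitIndex=4
Op 6: append 2 -> log_len=6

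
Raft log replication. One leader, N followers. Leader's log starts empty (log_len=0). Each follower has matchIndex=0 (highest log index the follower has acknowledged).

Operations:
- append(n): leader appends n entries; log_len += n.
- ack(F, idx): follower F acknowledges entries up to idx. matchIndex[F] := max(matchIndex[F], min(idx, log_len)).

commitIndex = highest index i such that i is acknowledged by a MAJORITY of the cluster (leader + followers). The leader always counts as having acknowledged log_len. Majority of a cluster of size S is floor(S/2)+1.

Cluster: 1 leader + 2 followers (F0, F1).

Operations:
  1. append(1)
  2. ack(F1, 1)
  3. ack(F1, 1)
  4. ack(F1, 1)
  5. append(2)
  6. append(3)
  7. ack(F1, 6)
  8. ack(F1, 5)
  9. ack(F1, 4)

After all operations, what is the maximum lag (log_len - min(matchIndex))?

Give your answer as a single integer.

Op 1: append 1 -> log_len=1
Op 2: F1 acks idx 1 -> match: F0=0 F1=1; commitIndex=1
Op 3: F1 acks idx 1 -> match: F0=0 F1=1; commitIndex=1
Op 4: F1 acks idx 1 -> match: F0=0 F1=1; commitIndex=1
Op 5: append 2 -> log_len=3
Op 6: append 3 -> log_len=6
Op 7: F1 acks idx 6 -> match: F0=0 F1=6; commitIndex=6
Op 8: F1 acks idx 5 -> match: F0=0 F1=6; commitIndex=6
Op 9: F1 acks idx 4 -> match: F0=0 F1=6; commitIndex=6

Answer: 6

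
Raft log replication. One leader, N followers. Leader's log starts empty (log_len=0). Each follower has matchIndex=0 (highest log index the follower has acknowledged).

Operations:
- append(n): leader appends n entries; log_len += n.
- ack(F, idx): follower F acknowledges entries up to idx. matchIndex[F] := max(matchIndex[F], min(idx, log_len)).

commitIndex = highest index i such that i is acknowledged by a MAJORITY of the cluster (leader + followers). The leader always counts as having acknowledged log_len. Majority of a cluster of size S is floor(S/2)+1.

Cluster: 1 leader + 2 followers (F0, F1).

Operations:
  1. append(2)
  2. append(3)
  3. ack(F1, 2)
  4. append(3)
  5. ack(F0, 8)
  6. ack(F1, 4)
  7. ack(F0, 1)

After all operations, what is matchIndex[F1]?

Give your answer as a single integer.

Answer: 4

Derivation:
Op 1: append 2 -> log_len=2
Op 2: append 3 -> log_len=5
Op 3: F1 acks idx 2 -> match: F0=0 F1=2; commitIndex=2
Op 4: append 3 -> log_len=8
Op 5: F0 acks idx 8 -> match: F0=8 F1=2; commitIndex=8
Op 6: F1 acks idx 4 -> match: F0=8 F1=4; commitIndex=8
Op 7: F0 acks idx 1 -> match: F0=8 F1=4; commitIndex=8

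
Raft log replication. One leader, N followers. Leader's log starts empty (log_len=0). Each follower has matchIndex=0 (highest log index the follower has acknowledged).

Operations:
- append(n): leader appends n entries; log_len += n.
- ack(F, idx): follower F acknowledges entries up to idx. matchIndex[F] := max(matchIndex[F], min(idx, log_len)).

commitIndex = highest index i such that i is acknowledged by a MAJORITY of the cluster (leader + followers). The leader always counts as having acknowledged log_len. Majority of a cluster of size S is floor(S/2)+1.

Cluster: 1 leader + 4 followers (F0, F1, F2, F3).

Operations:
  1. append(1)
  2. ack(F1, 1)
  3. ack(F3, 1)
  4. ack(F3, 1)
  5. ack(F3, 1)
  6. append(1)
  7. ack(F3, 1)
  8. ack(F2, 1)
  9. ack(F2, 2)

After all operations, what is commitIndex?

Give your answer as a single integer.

Answer: 1

Derivation:
Op 1: append 1 -> log_len=1
Op 2: F1 acks idx 1 -> match: F0=0 F1=1 F2=0 F3=0; commitIndex=0
Op 3: F3 acks idx 1 -> match: F0=0 F1=1 F2=0 F3=1; commitIndex=1
Op 4: F3 acks idx 1 -> match: F0=0 F1=1 F2=0 F3=1; commitIndex=1
Op 5: F3 acks idx 1 -> match: F0=0 F1=1 F2=0 F3=1; commitIndex=1
Op 6: append 1 -> log_len=2
Op 7: F3 acks idx 1 -> match: F0=0 F1=1 F2=0 F3=1; commitIndex=1
Op 8: F2 acks idx 1 -> match: F0=0 F1=1 F2=1 F3=1; commitIndex=1
Op 9: F2 acks idx 2 -> match: F0=0 F1=1 F2=2 F3=1; commitIndex=1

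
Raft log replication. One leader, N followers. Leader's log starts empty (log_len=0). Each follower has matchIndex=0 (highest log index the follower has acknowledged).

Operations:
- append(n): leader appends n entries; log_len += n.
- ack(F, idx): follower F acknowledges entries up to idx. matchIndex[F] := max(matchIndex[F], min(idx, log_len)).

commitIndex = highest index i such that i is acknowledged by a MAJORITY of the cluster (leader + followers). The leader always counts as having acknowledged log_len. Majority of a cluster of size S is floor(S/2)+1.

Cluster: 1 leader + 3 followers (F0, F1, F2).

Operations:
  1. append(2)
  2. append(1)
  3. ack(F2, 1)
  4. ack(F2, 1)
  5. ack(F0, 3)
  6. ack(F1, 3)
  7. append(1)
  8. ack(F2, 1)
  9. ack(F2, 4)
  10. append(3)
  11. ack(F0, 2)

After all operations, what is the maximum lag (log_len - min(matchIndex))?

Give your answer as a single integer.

Answer: 4

Derivation:
Op 1: append 2 -> log_len=2
Op 2: append 1 -> log_len=3
Op 3: F2 acks idx 1 -> match: F0=0 F1=0 F2=1; commitIndex=0
Op 4: F2 acks idx 1 -> match: F0=0 F1=0 F2=1; commitIndex=0
Op 5: F0 acks idx 3 -> match: F0=3 F1=0 F2=1; commitIndex=1
Op 6: F1 acks idx 3 -> match: F0=3 F1=3 F2=1; commitIndex=3
Op 7: append 1 -> log_len=4
Op 8: F2 acks idx 1 -> match: F0=3 F1=3 F2=1; commitIndex=3
Op 9: F2 acks idx 4 -> match: F0=3 F1=3 F2=4; commitIndex=3
Op 10: append 3 -> log_len=7
Op 11: F0 acks idx 2 -> match: F0=3 F1=3 F2=4; commitIndex=3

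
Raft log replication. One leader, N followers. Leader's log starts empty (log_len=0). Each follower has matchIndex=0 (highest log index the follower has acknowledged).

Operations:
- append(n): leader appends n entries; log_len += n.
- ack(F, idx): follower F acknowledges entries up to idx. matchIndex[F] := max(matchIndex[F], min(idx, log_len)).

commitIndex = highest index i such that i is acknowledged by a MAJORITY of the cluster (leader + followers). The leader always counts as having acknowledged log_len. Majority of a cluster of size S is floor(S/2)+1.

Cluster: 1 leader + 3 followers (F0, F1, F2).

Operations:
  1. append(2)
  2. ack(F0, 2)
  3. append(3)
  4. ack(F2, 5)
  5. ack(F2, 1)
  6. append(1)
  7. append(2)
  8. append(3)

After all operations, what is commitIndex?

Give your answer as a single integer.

Op 1: append 2 -> log_len=2
Op 2: F0 acks idx 2 -> match: F0=2 F1=0 F2=0; commitIndex=0
Op 3: append 3 -> log_len=5
Op 4: F2 acks idx 5 -> match: F0=2 F1=0 F2=5; commitIndex=2
Op 5: F2 acks idx 1 -> match: F0=2 F1=0 F2=5; commitIndex=2
Op 6: append 1 -> log_len=6
Op 7: append 2 -> log_len=8
Op 8: append 3 -> log_len=11

Answer: 2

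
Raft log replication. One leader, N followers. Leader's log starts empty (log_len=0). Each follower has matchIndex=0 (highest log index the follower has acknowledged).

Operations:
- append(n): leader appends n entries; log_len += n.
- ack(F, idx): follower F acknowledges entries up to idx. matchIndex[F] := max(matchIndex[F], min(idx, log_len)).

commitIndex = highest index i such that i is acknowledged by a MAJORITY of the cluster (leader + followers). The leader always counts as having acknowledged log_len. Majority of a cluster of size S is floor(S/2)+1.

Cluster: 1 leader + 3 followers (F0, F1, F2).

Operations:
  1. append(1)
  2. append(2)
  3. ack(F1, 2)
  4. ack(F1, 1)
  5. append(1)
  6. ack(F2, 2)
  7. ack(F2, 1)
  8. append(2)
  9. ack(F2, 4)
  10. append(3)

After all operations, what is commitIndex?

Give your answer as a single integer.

Answer: 2

Derivation:
Op 1: append 1 -> log_len=1
Op 2: append 2 -> log_len=3
Op 3: F1 acks idx 2 -> match: F0=0 F1=2 F2=0; commitIndex=0
Op 4: F1 acks idx 1 -> match: F0=0 F1=2 F2=0; commitIndex=0
Op 5: append 1 -> log_len=4
Op 6: F2 acks idx 2 -> match: F0=0 F1=2 F2=2; commitIndex=2
Op 7: F2 acks idx 1 -> match: F0=0 F1=2 F2=2; commitIndex=2
Op 8: append 2 -> log_len=6
Op 9: F2 acks idx 4 -> match: F0=0 F1=2 F2=4; commitIndex=2
Op 10: append 3 -> log_len=9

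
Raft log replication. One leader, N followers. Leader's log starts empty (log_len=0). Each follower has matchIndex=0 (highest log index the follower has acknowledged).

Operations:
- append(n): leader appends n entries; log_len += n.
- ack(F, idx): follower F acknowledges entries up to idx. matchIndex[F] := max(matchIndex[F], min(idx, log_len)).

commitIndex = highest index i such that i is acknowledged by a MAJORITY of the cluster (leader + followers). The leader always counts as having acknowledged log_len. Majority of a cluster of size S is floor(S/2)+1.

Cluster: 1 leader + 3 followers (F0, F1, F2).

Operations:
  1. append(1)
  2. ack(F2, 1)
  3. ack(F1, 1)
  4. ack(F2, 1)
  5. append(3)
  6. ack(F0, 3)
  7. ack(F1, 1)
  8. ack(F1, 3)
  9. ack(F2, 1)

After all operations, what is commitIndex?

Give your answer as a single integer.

Op 1: append 1 -> log_len=1
Op 2: F2 acks idx 1 -> match: F0=0 F1=0 F2=1; commitIndex=0
Op 3: F1 acks idx 1 -> match: F0=0 F1=1 F2=1; commitIndex=1
Op 4: F2 acks idx 1 -> match: F0=0 F1=1 F2=1; commitIndex=1
Op 5: append 3 -> log_len=4
Op 6: F0 acks idx 3 -> match: F0=3 F1=1 F2=1; commitIndex=1
Op 7: F1 acks idx 1 -> match: F0=3 F1=1 F2=1; commitIndex=1
Op 8: F1 acks idx 3 -> match: F0=3 F1=3 F2=1; commitIndex=3
Op 9: F2 acks idx 1 -> match: F0=3 F1=3 F2=1; commitIndex=3

Answer: 3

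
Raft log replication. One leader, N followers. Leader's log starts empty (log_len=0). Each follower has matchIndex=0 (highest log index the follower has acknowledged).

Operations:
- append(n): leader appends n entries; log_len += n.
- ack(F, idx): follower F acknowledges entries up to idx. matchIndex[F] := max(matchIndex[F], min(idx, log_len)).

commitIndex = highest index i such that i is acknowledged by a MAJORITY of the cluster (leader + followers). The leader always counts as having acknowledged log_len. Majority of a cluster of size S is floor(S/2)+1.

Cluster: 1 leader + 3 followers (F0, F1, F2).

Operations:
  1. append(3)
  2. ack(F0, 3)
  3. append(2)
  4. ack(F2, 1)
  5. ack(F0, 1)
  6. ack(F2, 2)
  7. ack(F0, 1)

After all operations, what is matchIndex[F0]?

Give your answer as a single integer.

Op 1: append 3 -> log_len=3
Op 2: F0 acks idx 3 -> match: F0=3 F1=0 F2=0; commitIndex=0
Op 3: append 2 -> log_len=5
Op 4: F2 acks idx 1 -> match: F0=3 F1=0 F2=1; commitIndex=1
Op 5: F0 acks idx 1 -> match: F0=3 F1=0 F2=1; commitIndex=1
Op 6: F2 acks idx 2 -> match: F0=3 F1=0 F2=2; commitIndex=2
Op 7: F0 acks idx 1 -> match: F0=3 F1=0 F2=2; commitIndex=2

Answer: 3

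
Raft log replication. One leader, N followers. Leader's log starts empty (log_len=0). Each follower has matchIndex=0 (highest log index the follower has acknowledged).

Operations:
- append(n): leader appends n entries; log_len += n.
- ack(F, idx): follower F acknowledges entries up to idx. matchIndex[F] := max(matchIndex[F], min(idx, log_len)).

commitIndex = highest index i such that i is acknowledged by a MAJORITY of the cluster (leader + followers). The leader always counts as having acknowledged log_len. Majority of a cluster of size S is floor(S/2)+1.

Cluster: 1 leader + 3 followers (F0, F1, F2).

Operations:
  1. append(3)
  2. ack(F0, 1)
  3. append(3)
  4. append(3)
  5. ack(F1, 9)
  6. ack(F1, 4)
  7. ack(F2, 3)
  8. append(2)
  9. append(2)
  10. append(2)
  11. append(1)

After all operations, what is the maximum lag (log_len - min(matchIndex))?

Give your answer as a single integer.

Op 1: append 3 -> log_len=3
Op 2: F0 acks idx 1 -> match: F0=1 F1=0 F2=0; commitIndex=0
Op 3: append 3 -> log_len=6
Op 4: append 3 -> log_len=9
Op 5: F1 acks idx 9 -> match: F0=1 F1=9 F2=0; commitIndex=1
Op 6: F1 acks idx 4 -> match: F0=1 F1=9 F2=0; commitIndex=1
Op 7: F2 acks idx 3 -> match: F0=1 F1=9 F2=3; commitIndex=3
Op 8: append 2 -> log_len=11
Op 9: append 2 -> log_len=13
Op 10: append 2 -> log_len=15
Op 11: append 1 -> log_len=16

Answer: 15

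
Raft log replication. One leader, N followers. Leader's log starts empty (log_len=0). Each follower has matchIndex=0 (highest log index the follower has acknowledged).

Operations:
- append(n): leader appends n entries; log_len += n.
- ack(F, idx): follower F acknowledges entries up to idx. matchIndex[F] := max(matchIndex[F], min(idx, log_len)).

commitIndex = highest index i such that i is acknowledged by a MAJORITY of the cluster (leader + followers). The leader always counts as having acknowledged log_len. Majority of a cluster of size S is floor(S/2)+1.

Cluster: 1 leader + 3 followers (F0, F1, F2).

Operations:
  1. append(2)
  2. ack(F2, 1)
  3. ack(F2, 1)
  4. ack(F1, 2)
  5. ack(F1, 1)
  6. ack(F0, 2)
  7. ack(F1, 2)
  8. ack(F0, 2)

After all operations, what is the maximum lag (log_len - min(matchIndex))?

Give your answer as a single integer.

Op 1: append 2 -> log_len=2
Op 2: F2 acks idx 1 -> match: F0=0 F1=0 F2=1; commitIndex=0
Op 3: F2 acks idx 1 -> match: F0=0 F1=0 F2=1; commitIndex=0
Op 4: F1 acks idx 2 -> match: F0=0 F1=2 F2=1; commitIndex=1
Op 5: F1 acks idx 1 -> match: F0=0 F1=2 F2=1; commitIndex=1
Op 6: F0 acks idx 2 -> match: F0=2 F1=2 F2=1; commitIndex=2
Op 7: F1 acks idx 2 -> match: F0=2 F1=2 F2=1; commitIndex=2
Op 8: F0 acks idx 2 -> match: F0=2 F1=2 F2=1; commitIndex=2

Answer: 1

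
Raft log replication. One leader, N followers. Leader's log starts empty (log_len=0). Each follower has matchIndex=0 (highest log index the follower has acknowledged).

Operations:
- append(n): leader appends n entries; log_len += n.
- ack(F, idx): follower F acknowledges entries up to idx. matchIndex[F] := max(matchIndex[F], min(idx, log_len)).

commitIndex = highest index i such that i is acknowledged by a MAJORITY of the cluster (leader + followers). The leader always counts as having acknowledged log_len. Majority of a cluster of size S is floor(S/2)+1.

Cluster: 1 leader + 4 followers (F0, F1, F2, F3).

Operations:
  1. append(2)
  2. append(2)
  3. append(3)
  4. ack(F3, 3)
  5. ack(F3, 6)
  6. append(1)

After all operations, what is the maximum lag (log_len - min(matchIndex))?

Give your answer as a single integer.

Op 1: append 2 -> log_len=2
Op 2: append 2 -> log_len=4
Op 3: append 3 -> log_len=7
Op 4: F3 acks idx 3 -> match: F0=0 F1=0 F2=0 F3=3; commitIndex=0
Op 5: F3 acks idx 6 -> match: F0=0 F1=0 F2=0 F3=6; commitIndex=0
Op 6: append 1 -> log_len=8

Answer: 8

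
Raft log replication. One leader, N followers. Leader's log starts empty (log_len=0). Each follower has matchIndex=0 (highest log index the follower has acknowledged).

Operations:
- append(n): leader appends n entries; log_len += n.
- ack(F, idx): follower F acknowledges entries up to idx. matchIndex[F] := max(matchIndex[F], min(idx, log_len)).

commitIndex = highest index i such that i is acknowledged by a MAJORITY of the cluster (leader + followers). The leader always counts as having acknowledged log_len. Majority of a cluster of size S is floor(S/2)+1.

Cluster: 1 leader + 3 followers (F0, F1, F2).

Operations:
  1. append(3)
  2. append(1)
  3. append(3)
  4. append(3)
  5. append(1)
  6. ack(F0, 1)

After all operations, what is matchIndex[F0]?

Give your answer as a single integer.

Op 1: append 3 -> log_len=3
Op 2: append 1 -> log_len=4
Op 3: append 3 -> log_len=7
Op 4: append 3 -> log_len=10
Op 5: append 1 -> log_len=11
Op 6: F0 acks idx 1 -> match: F0=1 F1=0 F2=0; commitIndex=0

Answer: 1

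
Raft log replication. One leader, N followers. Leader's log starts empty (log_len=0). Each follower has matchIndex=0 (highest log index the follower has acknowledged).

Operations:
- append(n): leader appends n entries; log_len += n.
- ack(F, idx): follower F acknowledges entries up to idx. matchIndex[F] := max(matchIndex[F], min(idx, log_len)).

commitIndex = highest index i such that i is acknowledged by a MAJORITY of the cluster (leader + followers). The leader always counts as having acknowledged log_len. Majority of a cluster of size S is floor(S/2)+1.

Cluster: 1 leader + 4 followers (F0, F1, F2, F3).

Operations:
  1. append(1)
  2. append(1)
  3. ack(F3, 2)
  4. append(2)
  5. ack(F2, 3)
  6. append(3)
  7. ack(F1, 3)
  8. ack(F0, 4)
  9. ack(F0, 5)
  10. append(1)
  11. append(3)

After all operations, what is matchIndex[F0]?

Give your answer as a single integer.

Op 1: append 1 -> log_len=1
Op 2: append 1 -> log_len=2
Op 3: F3 acks idx 2 -> match: F0=0 F1=0 F2=0 F3=2; commitIndex=0
Op 4: append 2 -> log_len=4
Op 5: F2 acks idx 3 -> match: F0=0 F1=0 F2=3 F3=2; commitIndex=2
Op 6: append 3 -> log_len=7
Op 7: F1 acks idx 3 -> match: F0=0 F1=3 F2=3 F3=2; commitIndex=3
Op 8: F0 acks idx 4 -> match: F0=4 F1=3 F2=3 F3=2; commitIndex=3
Op 9: F0 acks idx 5 -> match: F0=5 F1=3 F2=3 F3=2; commitIndex=3
Op 10: append 1 -> log_len=8
Op 11: append 3 -> log_len=11

Answer: 5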